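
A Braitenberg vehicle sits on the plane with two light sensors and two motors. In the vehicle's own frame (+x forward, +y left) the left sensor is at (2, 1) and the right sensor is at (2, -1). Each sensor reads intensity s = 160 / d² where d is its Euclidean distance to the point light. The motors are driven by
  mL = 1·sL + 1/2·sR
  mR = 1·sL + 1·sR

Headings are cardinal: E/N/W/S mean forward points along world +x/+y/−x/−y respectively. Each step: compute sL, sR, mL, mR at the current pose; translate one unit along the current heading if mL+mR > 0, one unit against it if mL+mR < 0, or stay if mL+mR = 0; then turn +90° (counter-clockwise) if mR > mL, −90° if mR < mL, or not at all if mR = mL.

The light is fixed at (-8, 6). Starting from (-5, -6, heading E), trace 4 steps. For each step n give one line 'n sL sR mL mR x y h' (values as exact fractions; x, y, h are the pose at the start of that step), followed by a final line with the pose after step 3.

0 80/73 80/97 10680/7081 13600/7081 -5 -6 E
1 160/109 32/25 5744/2725 7488/2725 -4 -6 N
2 40/37 20/13 890/481 1260/481 -4 -5 W
3 32/37 160/173 8496/6401 11456/6401 -5 -5 S
final -5 -6 E

n=0: pose=(-5,-6,E); sL=80/73, sR=80/97; mL=10680/7081, mR=13600/7081; mL+mR=24280/7081 → advance +1; mR−mL=40/97 → turn +1·90°
n=1: pose=(-4,-6,N); sL=160/109, sR=32/25; mL=5744/2725, mR=7488/2725; mL+mR=13232/2725 → advance +1; mR−mL=16/25 → turn +1·90°
n=2: pose=(-4,-5,W); sL=40/37, sR=20/13; mL=890/481, mR=1260/481; mL+mR=2150/481 → advance +1; mR−mL=10/13 → turn +1·90°
n=3: pose=(-5,-5,S); sL=32/37, sR=160/173; mL=8496/6401, mR=11456/6401; mL+mR=19952/6401 → advance +1; mR−mL=80/173 → turn +1·90°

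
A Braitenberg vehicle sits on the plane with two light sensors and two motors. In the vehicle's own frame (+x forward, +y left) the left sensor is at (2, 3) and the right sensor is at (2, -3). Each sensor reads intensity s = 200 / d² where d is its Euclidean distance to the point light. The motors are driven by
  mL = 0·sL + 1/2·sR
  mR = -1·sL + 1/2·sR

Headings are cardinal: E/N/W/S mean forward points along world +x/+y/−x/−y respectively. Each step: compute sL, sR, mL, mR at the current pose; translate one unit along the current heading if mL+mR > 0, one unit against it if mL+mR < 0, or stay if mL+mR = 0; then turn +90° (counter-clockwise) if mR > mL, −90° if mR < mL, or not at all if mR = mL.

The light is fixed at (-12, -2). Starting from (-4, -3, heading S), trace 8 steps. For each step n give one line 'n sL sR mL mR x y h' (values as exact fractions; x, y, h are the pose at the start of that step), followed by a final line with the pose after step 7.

0 20/13 100/17 50/17 310/221 -4 -3 S
1 200/61 200/37 100/37 -1300/2257 -4 -4 W
2 25/2 2 1 -23/2 -5 -4 N
3 200/81 200/117 100/117 -1700/1053 -5 -5 E
4 100/53 100/17 50/17 950/901 -6 -5 S
5 40/13 200/17 100/17 620/221 -6 -6 W
6 25 50/17 25/17 -400/17 -7 -6 N
7 200/53 200/113 100/113 -17300/5989 -7 -7 E
final -8 -7 S

n=0: pose=(-4,-3,S); sL=20/13, sR=100/17; mL=50/17, mR=310/221; mL+mR=960/221 → advance +1; mR−mL=-20/13 → turn -1·90°
n=1: pose=(-4,-4,W); sL=200/61, sR=200/37; mL=100/37, mR=-1300/2257; mL+mR=4800/2257 → advance +1; mR−mL=-200/61 → turn -1·90°
n=2: pose=(-5,-4,N); sL=25/2, sR=2; mL=1, mR=-23/2; mL+mR=-21/2 → advance -1; mR−mL=-25/2 → turn -1·90°
n=3: pose=(-5,-5,E); sL=200/81, sR=200/117; mL=100/117, mR=-1700/1053; mL+mR=-800/1053 → advance -1; mR−mL=-200/81 → turn -1·90°
n=4: pose=(-6,-5,S); sL=100/53, sR=100/17; mL=50/17, mR=950/901; mL+mR=3600/901 → advance +1; mR−mL=-100/53 → turn -1·90°
n=5: pose=(-6,-6,W); sL=40/13, sR=200/17; mL=100/17, mR=620/221; mL+mR=1920/221 → advance +1; mR−mL=-40/13 → turn -1·90°
n=6: pose=(-7,-6,N); sL=25, sR=50/17; mL=25/17, mR=-400/17; mL+mR=-375/17 → advance -1; mR−mL=-25 → turn -1·90°
n=7: pose=(-7,-7,E); sL=200/53, sR=200/113; mL=100/113, mR=-17300/5989; mL+mR=-12000/5989 → advance -1; mR−mL=-200/53 → turn -1·90°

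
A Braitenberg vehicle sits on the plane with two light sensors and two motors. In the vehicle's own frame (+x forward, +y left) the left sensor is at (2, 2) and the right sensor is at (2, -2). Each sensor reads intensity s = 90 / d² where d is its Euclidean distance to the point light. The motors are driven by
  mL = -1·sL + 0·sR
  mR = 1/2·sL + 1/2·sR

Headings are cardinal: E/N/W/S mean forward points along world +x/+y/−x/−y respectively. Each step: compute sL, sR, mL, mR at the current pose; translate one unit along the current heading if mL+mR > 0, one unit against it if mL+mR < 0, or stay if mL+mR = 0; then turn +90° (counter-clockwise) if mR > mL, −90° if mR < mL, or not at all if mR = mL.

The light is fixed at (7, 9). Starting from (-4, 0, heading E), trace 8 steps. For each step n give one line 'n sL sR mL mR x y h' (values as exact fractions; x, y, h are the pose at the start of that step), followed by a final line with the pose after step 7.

n=0: pose=(-4,0,E); sL=9/13, sR=45/101; mL=-9/13, mR=747/1313; mL+mR=-162/1313 → advance -1; mR−mL=1656/1313 → turn +1·90°
n=1: pose=(-5,0,N); sL=18/49, sR=90/149; mL=-18/49, mR=3546/7301; mL+mR=864/7301 → advance +1; mR−mL=6228/7301 → turn +1·90°
n=2: pose=(-5,1,W); sL=45/148, sR=45/116; mL=-45/148, mR=1485/4292; mL+mR=45/1073 → advance +1; mR−mL=1395/2146 → turn +1·90°
n=3: pose=(-6,1,S); sL=90/221, sR=18/65; mL=-90/221, mR=378/1105; mL+mR=-72/1105 → advance -1; mR−mL=828/1105 → turn +1·90°
n=4: pose=(-6,2,E); sL=45/73, sR=45/101; mL=-45/73, mR=3915/7373; mL+mR=-630/7373 → advance -1; mR−mL=8460/7373 → turn +1·90°
n=5: pose=(-7,2,N); sL=90/281, sR=90/169; mL=-90/281, mR=20250/47489; mL+mR=5040/47489 → advance +1; mR−mL=35460/47489 → turn +1·90°
n=6: pose=(-7,3,W); sL=9/32, sR=45/136; mL=-9/32, mR=333/1088; mL+mR=27/1088 → advance +1; mR−mL=639/1088 → turn +1·90°
n=7: pose=(-8,3,S); sL=90/233, sR=90/353; mL=-90/233, mR=26370/82249; mL+mR=-5400/82249 → advance -1; mR−mL=58140/82249 → turn +1·90°

0 9/13 45/101 -9/13 747/1313 -4 0 E
1 18/49 90/149 -18/49 3546/7301 -5 0 N
2 45/148 45/116 -45/148 1485/4292 -5 1 W
3 90/221 18/65 -90/221 378/1105 -6 1 S
4 45/73 45/101 -45/73 3915/7373 -6 2 E
5 90/281 90/169 -90/281 20250/47489 -7 2 N
6 9/32 45/136 -9/32 333/1088 -7 3 W
7 90/233 90/353 -90/233 26370/82249 -8 3 S
final -8 4 E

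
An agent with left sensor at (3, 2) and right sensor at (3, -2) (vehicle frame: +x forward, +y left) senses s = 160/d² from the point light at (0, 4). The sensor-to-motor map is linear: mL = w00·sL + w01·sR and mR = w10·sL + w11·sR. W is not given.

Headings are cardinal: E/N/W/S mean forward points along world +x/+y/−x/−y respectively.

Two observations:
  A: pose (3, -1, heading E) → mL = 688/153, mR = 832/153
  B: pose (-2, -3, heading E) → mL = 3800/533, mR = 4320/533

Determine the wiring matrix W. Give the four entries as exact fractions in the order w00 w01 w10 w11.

obs A: pose=(3,-1,E) → sL=32/9, sR=32/17, mL=688/153, mR=832/153
obs B: pose=(-2,-3,E) → sL=80/13, sR=80/41, mL=3800/533, mR=4320/533
sensor matrix S = [[32/9, 32/17], [80/13, 80/41]]; det S = -378880/81549
solve [mL_A; mL_B] = S·[w00; w01] and [mR_A; mR_B] = S·[w10; w11]:
  w00 = 1, w01 = 1/2, w10 = 1, w11 = 1

1 1/2 1 1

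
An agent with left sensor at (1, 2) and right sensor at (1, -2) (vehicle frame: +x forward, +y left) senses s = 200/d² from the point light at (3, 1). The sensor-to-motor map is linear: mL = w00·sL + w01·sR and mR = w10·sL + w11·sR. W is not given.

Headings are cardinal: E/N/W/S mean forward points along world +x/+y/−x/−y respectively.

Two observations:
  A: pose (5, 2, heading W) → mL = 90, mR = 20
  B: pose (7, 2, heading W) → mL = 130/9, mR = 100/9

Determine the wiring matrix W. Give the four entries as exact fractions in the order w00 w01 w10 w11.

1 -1/2 0 1

obs A: pose=(5,2,W) → sL=100, sR=20, mL=90, mR=20
obs B: pose=(7,2,W) → sL=20, sR=100/9, mL=130/9, mR=100/9
sensor matrix S = [[100, 20], [20, 100/9]]; det S = 6400/9
solve [mL_A; mL_B] = S·[w00; w01] and [mR_A; mR_B] = S·[w10; w11]:
  w00 = 1, w01 = -1/2, w10 = 0, w11 = 1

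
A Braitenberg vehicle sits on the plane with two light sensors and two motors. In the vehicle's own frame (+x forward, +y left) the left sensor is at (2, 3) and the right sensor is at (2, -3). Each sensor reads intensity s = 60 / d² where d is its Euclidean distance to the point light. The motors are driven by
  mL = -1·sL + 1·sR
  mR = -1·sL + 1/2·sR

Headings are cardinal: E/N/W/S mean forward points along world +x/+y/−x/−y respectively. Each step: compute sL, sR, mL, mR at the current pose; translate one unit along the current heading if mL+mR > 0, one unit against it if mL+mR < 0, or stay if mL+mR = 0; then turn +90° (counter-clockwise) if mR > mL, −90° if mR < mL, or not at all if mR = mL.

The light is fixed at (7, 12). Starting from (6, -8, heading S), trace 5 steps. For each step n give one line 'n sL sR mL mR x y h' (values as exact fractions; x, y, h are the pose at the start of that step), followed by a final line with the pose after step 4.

0 15/122 3/25 -9/3050 -96/1525 6 -8 S
1 60/493 12/53 2736/26129 -222/26129 6 -7 W
2 30/157 6/29 72/4553 -399/4553 5 -7 N
3 60/289 60/529 -14400/152881 -23070/152881 5 -8 E
4 15/121 3/26 -27/3146 -417/6292 4 -8 S
final 4 -7 W

n=0: pose=(6,-8,S); sL=15/122, sR=3/25; mL=-9/3050, mR=-96/1525; mL+mR=-201/3050 → advance -1; mR−mL=-3/50 → turn -1·90°
n=1: pose=(6,-7,W); sL=60/493, sR=12/53; mL=2736/26129, mR=-222/26129; mL+mR=2514/26129 → advance +1; mR−mL=-6/53 → turn -1·90°
n=2: pose=(5,-7,N); sL=30/157, sR=6/29; mL=72/4553, mR=-399/4553; mL+mR=-327/4553 → advance -1; mR−mL=-3/29 → turn -1·90°
n=3: pose=(5,-8,E); sL=60/289, sR=60/529; mL=-14400/152881, mR=-23070/152881; mL+mR=-37470/152881 → advance -1; mR−mL=-30/529 → turn -1·90°
n=4: pose=(4,-8,S); sL=15/121, sR=3/26; mL=-27/3146, mR=-417/6292; mL+mR=-471/6292 → advance -1; mR−mL=-3/52 → turn -1·90°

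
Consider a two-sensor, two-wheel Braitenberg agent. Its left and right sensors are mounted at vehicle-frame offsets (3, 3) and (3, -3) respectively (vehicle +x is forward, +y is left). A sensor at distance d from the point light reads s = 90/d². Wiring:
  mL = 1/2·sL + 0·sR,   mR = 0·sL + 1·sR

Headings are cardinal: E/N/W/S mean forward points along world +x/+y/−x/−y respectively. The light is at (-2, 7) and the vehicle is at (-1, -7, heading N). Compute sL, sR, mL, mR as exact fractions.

18/25 90/137 9/25 90/137

left sensor world pos  = (-4, -4); dL² = 125
right sensor world pos = (2, -4); dR² = 137
sL = 90/125 = 18/25
sR = 90/137 = 90/137
mL = 1/2·sL + 0·sR = 9/25
mR = 0·sL + 1·sR = 90/137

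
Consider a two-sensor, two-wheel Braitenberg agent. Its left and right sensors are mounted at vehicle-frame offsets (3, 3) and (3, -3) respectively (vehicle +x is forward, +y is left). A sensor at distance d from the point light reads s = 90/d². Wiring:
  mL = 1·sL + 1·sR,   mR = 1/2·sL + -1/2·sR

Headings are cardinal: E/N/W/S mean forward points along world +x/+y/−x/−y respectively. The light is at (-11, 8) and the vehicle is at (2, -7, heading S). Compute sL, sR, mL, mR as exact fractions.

9/58 45/212 2259/6148 -351/12296

left sensor world pos  = (5, -10); dL² = 580
right sensor world pos = (-1, -10); dR² = 424
sL = 90/580 = 9/58
sR = 90/424 = 45/212
mL = 1·sL + 1·sR = 2259/6148
mR = 1/2·sL + -1/2·sR = -351/12296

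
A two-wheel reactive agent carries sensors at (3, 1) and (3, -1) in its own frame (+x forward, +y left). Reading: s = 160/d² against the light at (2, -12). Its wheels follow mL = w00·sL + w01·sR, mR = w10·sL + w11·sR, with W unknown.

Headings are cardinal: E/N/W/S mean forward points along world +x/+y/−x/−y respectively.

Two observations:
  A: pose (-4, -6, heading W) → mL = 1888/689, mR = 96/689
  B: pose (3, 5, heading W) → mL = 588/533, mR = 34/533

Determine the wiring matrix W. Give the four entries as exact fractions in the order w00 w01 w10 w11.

obs A: pose=(-4,-6,W) → sL=80/53, sR=16/13, mL=1888/689, mR=96/689
obs B: pose=(3,5,W) → sL=8/13, sR=20/41, mL=588/533, mR=34/533
sensor matrix S = [[80/53, 16/13], [8/13, 20/41]]; det S = -7744/367237
solve [mL_A; mL_B] = S·[w00; w01] and [mR_A; mR_B] = S·[w10; w11]:
  w00 = 1, w01 = 1, w10 = 1/2, w11 = -1/2

1 1 1/2 -1/2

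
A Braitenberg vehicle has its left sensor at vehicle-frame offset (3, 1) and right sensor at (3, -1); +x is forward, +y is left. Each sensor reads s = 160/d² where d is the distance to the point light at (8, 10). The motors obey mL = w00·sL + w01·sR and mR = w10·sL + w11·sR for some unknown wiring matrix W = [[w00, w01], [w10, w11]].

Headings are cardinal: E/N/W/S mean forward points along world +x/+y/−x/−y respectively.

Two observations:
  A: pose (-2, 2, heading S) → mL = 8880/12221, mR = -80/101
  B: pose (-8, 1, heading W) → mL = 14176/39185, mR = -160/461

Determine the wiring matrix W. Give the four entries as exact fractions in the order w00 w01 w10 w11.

1/2 1/2 -1 0

obs A: pose=(-2,2,S) → sL=80/101, sR=80/121, mL=8880/12221, mR=-80/101
obs B: pose=(-8,1,W) → sL=160/461, sR=32/85, mL=14176/39185, mR=-160/461
sensor matrix S = [[80/101, 80/121], [160/461, 32/85]]; det S = 6582272/95775977
solve [mL_A; mL_B] = S·[w00; w01] and [mR_A; mR_B] = S·[w10; w11]:
  w00 = 1/2, w01 = 1/2, w10 = -1, w11 = 0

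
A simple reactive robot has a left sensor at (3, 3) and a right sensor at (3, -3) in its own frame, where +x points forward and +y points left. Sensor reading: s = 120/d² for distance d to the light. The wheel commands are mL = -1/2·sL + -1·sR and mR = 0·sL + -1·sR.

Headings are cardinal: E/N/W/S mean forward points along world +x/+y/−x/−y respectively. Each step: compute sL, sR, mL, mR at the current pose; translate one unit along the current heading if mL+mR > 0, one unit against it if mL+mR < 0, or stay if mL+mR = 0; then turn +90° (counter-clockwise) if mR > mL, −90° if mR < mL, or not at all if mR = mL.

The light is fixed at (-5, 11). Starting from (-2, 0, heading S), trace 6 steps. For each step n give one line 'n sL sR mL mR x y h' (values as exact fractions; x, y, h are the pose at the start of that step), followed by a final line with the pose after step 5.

n=0: pose=(-2,0,S); sL=15/29, sR=30/49; mL=-2475/2842, mR=-30/49; mL+mR=-4215/2842 → advance -1; mR−mL=15/58 → turn +1·90°
n=1: pose=(-2,1,E); sL=24/17, sR=24/41; mL=-900/697, mR=-24/41; mL+mR=-1308/697 → advance -1; mR−mL=12/17 → turn +1·90°
n=2: pose=(-3,1,N); sL=12/5, sR=60/37; mL=-522/185, mR=-60/37; mL+mR=-822/185 → advance -1; mR−mL=6/5 → turn +1·90°
n=3: pose=(-3,0,W); sL=120/197, sR=24/13; mL=-5508/2561, mR=-24/13; mL+mR=-10236/2561 → advance -1; mR−mL=60/197 → turn +1·90°
n=4: pose=(-2,0,S); sL=15/29, sR=30/49; mL=-2475/2842, mR=-30/49; mL+mR=-4215/2842 → advance -1; mR−mL=15/58 → turn +1·90°
n=5: pose=(-2,1,E); sL=24/17, sR=24/41; mL=-900/697, mR=-24/41; mL+mR=-1308/697 → advance -1; mR−mL=12/17 → turn +1·90°

0 15/29 30/49 -2475/2842 -30/49 -2 0 S
1 24/17 24/41 -900/697 -24/41 -2 1 E
2 12/5 60/37 -522/185 -60/37 -3 1 N
3 120/197 24/13 -5508/2561 -24/13 -3 0 W
4 15/29 30/49 -2475/2842 -30/49 -2 0 S
5 24/17 24/41 -900/697 -24/41 -2 1 E
final -3 1 N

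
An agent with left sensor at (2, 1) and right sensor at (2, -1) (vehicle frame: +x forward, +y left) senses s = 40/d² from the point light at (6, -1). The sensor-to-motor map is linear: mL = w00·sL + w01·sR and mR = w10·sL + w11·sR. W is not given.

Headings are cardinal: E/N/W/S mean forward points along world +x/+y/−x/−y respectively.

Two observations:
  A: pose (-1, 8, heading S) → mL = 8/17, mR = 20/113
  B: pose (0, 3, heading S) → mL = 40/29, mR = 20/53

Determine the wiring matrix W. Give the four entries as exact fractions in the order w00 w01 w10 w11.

obs A: pose=(-1,8,S) → sL=8/17, sR=40/113, mL=8/17, mR=20/113
obs B: pose=(0,3,S) → sL=40/29, sR=40/53, mL=40/29, mR=20/53
sensor matrix S = [[8/17, 40/113], [40/29, 40/53]]; det S = -392960/2952577
solve [mL_A; mL_B] = S·[w00; w01] and [mR_A; mR_B] = S·[w10; w11]:
  w00 = 1, w01 = 0, w10 = 0, w11 = 1/2

1 0 0 1/2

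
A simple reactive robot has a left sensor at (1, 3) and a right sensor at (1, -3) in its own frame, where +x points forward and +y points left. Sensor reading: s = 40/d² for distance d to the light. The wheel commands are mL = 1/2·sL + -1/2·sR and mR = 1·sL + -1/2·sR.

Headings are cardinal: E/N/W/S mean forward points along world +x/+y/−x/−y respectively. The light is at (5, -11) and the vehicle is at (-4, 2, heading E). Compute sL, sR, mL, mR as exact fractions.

left sensor world pos  = (-3, 5); dL² = 320
right sensor world pos = (-3, -1); dR² = 164
sL = 40/320 = 1/8
sR = 40/164 = 10/41
mL = 1/2·sL + -1/2·sR = -39/656
mR = 1·sL + -1/2·sR = 1/328

1/8 10/41 -39/656 1/328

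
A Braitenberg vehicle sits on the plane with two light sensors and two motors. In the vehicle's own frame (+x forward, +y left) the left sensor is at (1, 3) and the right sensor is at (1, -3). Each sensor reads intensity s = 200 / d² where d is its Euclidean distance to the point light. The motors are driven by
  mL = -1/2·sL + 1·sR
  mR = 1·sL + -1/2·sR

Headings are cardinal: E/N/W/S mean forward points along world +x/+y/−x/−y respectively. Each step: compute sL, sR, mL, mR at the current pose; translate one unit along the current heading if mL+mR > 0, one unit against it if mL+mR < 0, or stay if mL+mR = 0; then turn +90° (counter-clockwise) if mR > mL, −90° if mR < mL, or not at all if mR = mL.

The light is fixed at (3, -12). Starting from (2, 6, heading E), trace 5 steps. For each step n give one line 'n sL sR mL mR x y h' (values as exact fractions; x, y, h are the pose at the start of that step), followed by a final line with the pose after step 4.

0 200/441 8/9 292/441 4/441 2 6 E
1 100/149 100/149 50/149 50/149 3 6 S
2 40/53 40/53 20/53 20/53 3 5 S
3 100/117 100/117 50/117 50/117 3 4 S
4 40/41 40/41 20/41 20/41 3 3 S
final 3 2 S

n=0: pose=(2,6,E); sL=200/441, sR=8/9; mL=292/441, mR=4/441; mL+mR=296/441 → advance +1; mR−mL=-32/49 → turn -1·90°
n=1: pose=(3,6,S); sL=100/149, sR=100/149; mL=50/149, mR=50/149; mL+mR=100/149 → advance +1; mR−mL=0 → turn +0·90°
n=2: pose=(3,5,S); sL=40/53, sR=40/53; mL=20/53, mR=20/53; mL+mR=40/53 → advance +1; mR−mL=0 → turn +0·90°
n=3: pose=(3,4,S); sL=100/117, sR=100/117; mL=50/117, mR=50/117; mL+mR=100/117 → advance +1; mR−mL=0 → turn +0·90°
n=4: pose=(3,3,S); sL=40/41, sR=40/41; mL=20/41, mR=20/41; mL+mR=40/41 → advance +1; mR−mL=0 → turn +0·90°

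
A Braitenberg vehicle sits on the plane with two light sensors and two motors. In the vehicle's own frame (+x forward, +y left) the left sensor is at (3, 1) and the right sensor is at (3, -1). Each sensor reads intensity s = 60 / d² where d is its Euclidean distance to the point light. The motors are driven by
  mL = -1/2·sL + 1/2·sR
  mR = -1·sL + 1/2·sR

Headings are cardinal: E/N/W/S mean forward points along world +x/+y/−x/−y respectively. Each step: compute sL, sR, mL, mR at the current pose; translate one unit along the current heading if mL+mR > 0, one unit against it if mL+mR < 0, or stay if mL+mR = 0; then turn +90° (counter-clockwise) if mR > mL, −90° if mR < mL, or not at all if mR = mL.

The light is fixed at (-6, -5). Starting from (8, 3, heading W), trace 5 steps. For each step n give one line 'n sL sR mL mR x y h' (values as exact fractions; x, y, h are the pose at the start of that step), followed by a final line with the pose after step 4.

0 6/17 30/101 -48/1717 -351/1717 8 3 W
1 60/317 60/377 -1800/119509 -13110/119509 9 3 N
2 15/97 1/6 7/1164 -83/1164 9 2 E
3 60/241 12/37 336/8917 -774/8917 8 2 S
4 6/17 30/101 -48/1717 -351/1717 8 3 W
final 9 3 N

n=0: pose=(8,3,W); sL=6/17, sR=30/101; mL=-48/1717, mR=-351/1717; mL+mR=-399/1717 → advance -1; mR−mL=-3/17 → turn -1·90°
n=1: pose=(9,3,N); sL=60/317, sR=60/377; mL=-1800/119509, mR=-13110/119509; mL+mR=-14910/119509 → advance -1; mR−mL=-30/317 → turn -1·90°
n=2: pose=(9,2,E); sL=15/97, sR=1/6; mL=7/1164, mR=-83/1164; mL+mR=-19/291 → advance -1; mR−mL=-15/194 → turn -1·90°
n=3: pose=(8,2,S); sL=60/241, sR=12/37; mL=336/8917, mR=-774/8917; mL+mR=-438/8917 → advance -1; mR−mL=-30/241 → turn -1·90°
n=4: pose=(8,3,W); sL=6/17, sR=30/101; mL=-48/1717, mR=-351/1717; mL+mR=-399/1717 → advance -1; mR−mL=-3/17 → turn -1·90°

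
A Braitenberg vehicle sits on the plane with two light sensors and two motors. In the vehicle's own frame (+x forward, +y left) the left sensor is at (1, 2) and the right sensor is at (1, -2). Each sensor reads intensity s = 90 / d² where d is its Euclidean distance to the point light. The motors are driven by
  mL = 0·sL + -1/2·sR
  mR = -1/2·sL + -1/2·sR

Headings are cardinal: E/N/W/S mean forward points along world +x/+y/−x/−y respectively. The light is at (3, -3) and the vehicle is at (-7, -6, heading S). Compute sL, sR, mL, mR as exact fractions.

9/8 9/16 -9/32 -27/32

left sensor world pos  = (-5, -7); dL² = 80
right sensor world pos = (-9, -7); dR² = 160
sL = 90/80 = 9/8
sR = 90/160 = 9/16
mL = 0·sL + -1/2·sR = -9/32
mR = -1/2·sL + -1/2·sR = -27/32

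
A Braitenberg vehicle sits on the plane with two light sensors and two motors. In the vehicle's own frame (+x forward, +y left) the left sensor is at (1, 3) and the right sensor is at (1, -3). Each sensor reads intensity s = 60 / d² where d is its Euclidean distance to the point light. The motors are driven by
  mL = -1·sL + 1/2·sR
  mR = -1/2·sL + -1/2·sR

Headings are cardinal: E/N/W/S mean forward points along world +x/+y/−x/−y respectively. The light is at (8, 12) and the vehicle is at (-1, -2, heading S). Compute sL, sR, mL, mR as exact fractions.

20/87 20/123 -530/3567 -700/3567

left sensor world pos  = (2, -3); dL² = 261
right sensor world pos = (-4, -3); dR² = 369
sL = 60/261 = 20/87
sR = 60/369 = 20/123
mL = -1·sL + 1/2·sR = -530/3567
mR = -1/2·sL + -1/2·sR = -700/3567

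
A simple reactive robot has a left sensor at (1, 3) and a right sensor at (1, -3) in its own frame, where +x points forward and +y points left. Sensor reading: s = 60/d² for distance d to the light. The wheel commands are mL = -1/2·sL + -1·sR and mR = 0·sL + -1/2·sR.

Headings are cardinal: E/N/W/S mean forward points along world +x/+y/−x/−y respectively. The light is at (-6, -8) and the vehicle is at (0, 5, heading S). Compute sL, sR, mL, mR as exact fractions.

left sensor world pos  = (3, 4); dL² = 225
right sensor world pos = (-3, 4); dR² = 153
sL = 60/225 = 4/15
sR = 60/153 = 20/51
mL = -1/2·sL + -1·sR = -134/255
mR = 0·sL + -1/2·sR = -10/51

4/15 20/51 -134/255 -10/51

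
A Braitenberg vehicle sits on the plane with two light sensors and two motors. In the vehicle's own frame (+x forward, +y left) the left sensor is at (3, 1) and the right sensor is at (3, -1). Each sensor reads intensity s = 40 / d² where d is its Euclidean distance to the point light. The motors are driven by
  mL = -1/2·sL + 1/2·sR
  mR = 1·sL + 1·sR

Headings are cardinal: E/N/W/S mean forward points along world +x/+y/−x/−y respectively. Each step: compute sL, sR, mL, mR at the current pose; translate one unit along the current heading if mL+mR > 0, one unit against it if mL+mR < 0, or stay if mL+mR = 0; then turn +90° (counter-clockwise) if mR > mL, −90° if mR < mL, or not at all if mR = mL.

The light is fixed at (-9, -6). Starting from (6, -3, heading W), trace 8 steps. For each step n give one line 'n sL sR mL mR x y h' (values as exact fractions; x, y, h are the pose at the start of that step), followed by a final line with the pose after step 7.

0 10/37 1/4 -3/296 77/148 6 -3 W
1 8/45 40/169 224/7605 3152/7605 5 -3 S
2 20/149 4/29 8/4321 1176/4321 5 -4 E
3 40/221 40/281 -1200/62101 20080/62101 6 -4 N
4 10/37 1/4 -3/296 77/148 6 -3 W
5 8/45 40/169 224/7605 3152/7605 5 -3 S
6 20/149 4/29 8/4321 1176/4321 5 -4 E
7 40/221 40/281 -1200/62101 20080/62101 6 -4 N
final 6 -3 W

n=0: pose=(6,-3,W); sL=10/37, sR=1/4; mL=-3/296, mR=77/148; mL+mR=151/296 → advance +1; mR−mL=157/296 → turn +1·90°
n=1: pose=(5,-3,S); sL=8/45, sR=40/169; mL=224/7605, mR=3152/7605; mL+mR=3376/7605 → advance +1; mR−mL=976/2535 → turn +1·90°
n=2: pose=(5,-4,E); sL=20/149, sR=4/29; mL=8/4321, mR=1176/4321; mL+mR=1184/4321 → advance +1; mR−mL=1168/4321 → turn +1·90°
n=3: pose=(6,-4,N); sL=40/221, sR=40/281; mL=-1200/62101, mR=20080/62101; mL+mR=18880/62101 → advance +1; mR−mL=21280/62101 → turn +1·90°
n=4: pose=(6,-3,W); sL=10/37, sR=1/4; mL=-3/296, mR=77/148; mL+mR=151/296 → advance +1; mR−mL=157/296 → turn +1·90°
n=5: pose=(5,-3,S); sL=8/45, sR=40/169; mL=224/7605, mR=3152/7605; mL+mR=3376/7605 → advance +1; mR−mL=976/2535 → turn +1·90°
n=6: pose=(5,-4,E); sL=20/149, sR=4/29; mL=8/4321, mR=1176/4321; mL+mR=1184/4321 → advance +1; mR−mL=1168/4321 → turn +1·90°
n=7: pose=(6,-4,N); sL=40/221, sR=40/281; mL=-1200/62101, mR=20080/62101; mL+mR=18880/62101 → advance +1; mR−mL=21280/62101 → turn +1·90°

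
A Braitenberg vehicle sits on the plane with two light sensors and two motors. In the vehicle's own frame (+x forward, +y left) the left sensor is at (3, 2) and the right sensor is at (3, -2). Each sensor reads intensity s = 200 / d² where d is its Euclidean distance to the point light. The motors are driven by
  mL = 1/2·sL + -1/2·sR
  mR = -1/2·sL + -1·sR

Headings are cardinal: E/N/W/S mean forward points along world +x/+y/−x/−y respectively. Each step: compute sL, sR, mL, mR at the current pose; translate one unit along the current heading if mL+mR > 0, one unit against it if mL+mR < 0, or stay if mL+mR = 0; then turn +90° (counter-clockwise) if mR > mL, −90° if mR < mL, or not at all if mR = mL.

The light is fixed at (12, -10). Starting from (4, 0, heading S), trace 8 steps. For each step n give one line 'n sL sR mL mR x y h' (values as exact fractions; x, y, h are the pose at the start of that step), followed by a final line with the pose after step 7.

0 40/17 200/149 1280/2533 -6380/2533 4 0 S
1 100/101 20/29 440/2929 -3470/2929 4 1 W
2 200/277 200/221 -5600/61217 -77500/61217 5 1 N
3 5/4 5/2 -5/8 -25/8 5 0 E
4 40/17 200/149 1280/2533 -6380/2533 4 0 S
5 100/101 20/29 440/2929 -3470/2929 4 1 W
6 200/277 200/221 -5600/61217 -77500/61217 5 1 N
7 5/4 5/2 -5/8 -25/8 5 0 E
final 4 0 S

n=0: pose=(4,0,S); sL=40/17, sR=200/149; mL=1280/2533, mR=-6380/2533; mL+mR=-300/149 → advance -1; mR−mL=-7660/2533 → turn -1·90°
n=1: pose=(4,1,W); sL=100/101, sR=20/29; mL=440/2929, mR=-3470/2929; mL+mR=-30/29 → advance -1; mR−mL=-3910/2929 → turn -1·90°
n=2: pose=(5,1,N); sL=200/277, sR=200/221; mL=-5600/61217, mR=-77500/61217; mL+mR=-300/221 → advance -1; mR−mL=-71900/61217 → turn -1·90°
n=3: pose=(5,0,E); sL=5/4, sR=5/2; mL=-5/8, mR=-25/8; mL+mR=-15/4 → advance -1; mR−mL=-5/2 → turn -1·90°
n=4: pose=(4,0,S); sL=40/17, sR=200/149; mL=1280/2533, mR=-6380/2533; mL+mR=-300/149 → advance -1; mR−mL=-7660/2533 → turn -1·90°
n=5: pose=(4,1,W); sL=100/101, sR=20/29; mL=440/2929, mR=-3470/2929; mL+mR=-30/29 → advance -1; mR−mL=-3910/2929 → turn -1·90°
n=6: pose=(5,1,N); sL=200/277, sR=200/221; mL=-5600/61217, mR=-77500/61217; mL+mR=-300/221 → advance -1; mR−mL=-71900/61217 → turn -1·90°
n=7: pose=(5,0,E); sL=5/4, sR=5/2; mL=-5/8, mR=-25/8; mL+mR=-15/4 → advance -1; mR−mL=-5/2 → turn -1·90°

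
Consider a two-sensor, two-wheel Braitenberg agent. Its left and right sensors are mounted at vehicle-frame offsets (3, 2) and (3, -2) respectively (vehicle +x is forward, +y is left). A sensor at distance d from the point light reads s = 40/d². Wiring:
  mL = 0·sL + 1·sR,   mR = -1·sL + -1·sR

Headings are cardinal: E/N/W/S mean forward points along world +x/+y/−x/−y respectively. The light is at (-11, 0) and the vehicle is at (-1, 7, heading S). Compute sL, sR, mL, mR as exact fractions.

1/4 1/2 1/2 -3/4

left sensor world pos  = (1, 4); dL² = 160
right sensor world pos = (-3, 4); dR² = 80
sL = 40/160 = 1/4
sR = 40/80 = 1/2
mL = 0·sL + 1·sR = 1/2
mR = -1·sL + -1·sR = -3/4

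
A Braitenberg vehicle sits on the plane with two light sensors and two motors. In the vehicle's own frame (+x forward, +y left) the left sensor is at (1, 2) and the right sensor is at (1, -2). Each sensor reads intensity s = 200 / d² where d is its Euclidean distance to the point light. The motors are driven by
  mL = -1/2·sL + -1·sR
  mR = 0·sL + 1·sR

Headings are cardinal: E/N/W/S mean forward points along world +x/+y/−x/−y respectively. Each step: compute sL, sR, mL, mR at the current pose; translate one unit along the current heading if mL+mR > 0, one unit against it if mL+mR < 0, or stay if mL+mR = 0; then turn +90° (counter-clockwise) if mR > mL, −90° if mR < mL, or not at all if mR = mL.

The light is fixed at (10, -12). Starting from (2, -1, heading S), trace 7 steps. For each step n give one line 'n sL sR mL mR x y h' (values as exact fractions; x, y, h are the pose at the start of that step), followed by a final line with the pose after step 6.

n=0: pose=(2,-1,S); sL=25/17, sR=1; mL=-59/34, mR=1; mL+mR=-25/34 → advance -1; mR−mL=93/34 → turn +1·90°
n=1: pose=(2,0,E); sL=40/49, sR=200/149; mL=-12780/7301, mR=200/149; mL+mR=-20/49 → advance -1; mR−mL=22580/7301 → turn +1·90°
n=2: pose=(1,0,N); sL=20/29, sR=100/109; mL=-3990/3161, mR=100/109; mL+mR=-10/29 → advance -1; mR−mL=6890/3161 → turn +1·90°
n=3: pose=(1,-1,W); sL=200/181, sR=200/269; mL=-63100/48689, mR=200/269; mL+mR=-100/181 → advance -1; mR−mL=99300/48689 → turn +1·90°
n=4: pose=(2,-1,S); sL=25/17, sR=1; mL=-59/34, mR=1; mL+mR=-25/34 → advance -1; mR−mL=93/34 → turn +1·90°
n=5: pose=(2,0,E); sL=40/49, sR=200/149; mL=-12780/7301, mR=200/149; mL+mR=-20/49 → advance -1; mR−mL=22580/7301 → turn +1·90°
n=6: pose=(1,0,N); sL=20/29, sR=100/109; mL=-3990/3161, mR=100/109; mL+mR=-10/29 → advance -1; mR−mL=6890/3161 → turn +1·90°

0 25/17 1 -59/34 1 2 -1 S
1 40/49 200/149 -12780/7301 200/149 2 0 E
2 20/29 100/109 -3990/3161 100/109 1 0 N
3 200/181 200/269 -63100/48689 200/269 1 -1 W
4 25/17 1 -59/34 1 2 -1 S
5 40/49 200/149 -12780/7301 200/149 2 0 E
6 20/29 100/109 -3990/3161 100/109 1 0 N
final 1 -1 W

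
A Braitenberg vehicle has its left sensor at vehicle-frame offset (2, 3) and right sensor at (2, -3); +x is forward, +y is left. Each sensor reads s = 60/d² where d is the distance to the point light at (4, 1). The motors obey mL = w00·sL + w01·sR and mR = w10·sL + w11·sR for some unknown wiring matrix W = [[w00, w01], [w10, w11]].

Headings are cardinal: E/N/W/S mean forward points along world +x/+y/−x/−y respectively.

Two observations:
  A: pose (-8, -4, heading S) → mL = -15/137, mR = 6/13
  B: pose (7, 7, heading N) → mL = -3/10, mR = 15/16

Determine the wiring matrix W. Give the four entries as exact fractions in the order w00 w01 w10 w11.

0 -1/2 1 0

obs A: pose=(-8,-4,S) → sL=6/13, sR=30/137, mL=-15/137, mR=6/13
obs B: pose=(7,7,N) → sL=15/16, sR=3/5, mL=-3/10, mR=15/16
sensor matrix S = [[6/13, 30/137], [15/16, 3/5]]; det S = 5103/71240
solve [mL_A; mL_B] = S·[w00; w01] and [mR_A; mR_B] = S·[w10; w11]:
  w00 = 0, w01 = -1/2, w10 = 1, w11 = 0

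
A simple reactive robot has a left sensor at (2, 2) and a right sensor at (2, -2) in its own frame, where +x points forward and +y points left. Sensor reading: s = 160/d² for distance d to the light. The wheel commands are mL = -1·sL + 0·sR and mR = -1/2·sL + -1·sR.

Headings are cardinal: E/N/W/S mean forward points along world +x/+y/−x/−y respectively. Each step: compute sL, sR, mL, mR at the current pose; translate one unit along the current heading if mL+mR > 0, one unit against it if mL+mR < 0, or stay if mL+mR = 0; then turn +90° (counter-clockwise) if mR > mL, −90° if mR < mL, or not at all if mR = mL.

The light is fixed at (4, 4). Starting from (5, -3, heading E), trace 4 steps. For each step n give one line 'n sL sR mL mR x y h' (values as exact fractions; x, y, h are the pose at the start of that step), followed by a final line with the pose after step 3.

0 80/17 16/9 -80/17 -632/153 5 -3 E
1 160/29 160/29 -160/29 -240/29 4 -3 N
2 4 20/13 -4 -46/13 4 -4 E
3 32/9 160/37 -32/9 -2032/333 3 -4 N
final 3 -5 E

n=0: pose=(5,-3,E); sL=80/17, sR=16/9; mL=-80/17, mR=-632/153; mL+mR=-1352/153 → advance -1; mR−mL=88/153 → turn +1·90°
n=1: pose=(4,-3,N); sL=160/29, sR=160/29; mL=-160/29, mR=-240/29; mL+mR=-400/29 → advance -1; mR−mL=-80/29 → turn -1·90°
n=2: pose=(4,-4,E); sL=4, sR=20/13; mL=-4, mR=-46/13; mL+mR=-98/13 → advance -1; mR−mL=6/13 → turn +1·90°
n=3: pose=(3,-4,N); sL=32/9, sR=160/37; mL=-32/9, mR=-2032/333; mL+mR=-1072/111 → advance -1; mR−mL=-848/333 → turn -1·90°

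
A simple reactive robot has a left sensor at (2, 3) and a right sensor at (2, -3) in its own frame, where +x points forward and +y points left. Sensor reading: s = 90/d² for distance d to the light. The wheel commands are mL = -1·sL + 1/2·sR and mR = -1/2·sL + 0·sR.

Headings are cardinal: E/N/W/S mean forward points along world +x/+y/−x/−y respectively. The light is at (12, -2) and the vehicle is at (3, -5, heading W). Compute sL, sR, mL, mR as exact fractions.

left sensor world pos  = (1, -8); dL² = 157
right sensor world pos = (1, -2); dR² = 121
sL = 90/157 = 90/157
sR = 90/121 = 90/121
mL = -1·sL + 1/2·sR = -3825/18997
mR = -1/2·sL + 0·sR = -45/157

90/157 90/121 -3825/18997 -45/157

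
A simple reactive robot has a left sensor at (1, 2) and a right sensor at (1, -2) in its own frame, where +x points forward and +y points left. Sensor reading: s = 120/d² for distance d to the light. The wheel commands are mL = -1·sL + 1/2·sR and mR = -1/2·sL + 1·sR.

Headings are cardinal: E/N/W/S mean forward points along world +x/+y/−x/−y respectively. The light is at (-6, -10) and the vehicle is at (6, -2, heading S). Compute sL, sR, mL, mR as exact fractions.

24/49 120/149 -636/7301 4092/7301

left sensor world pos  = (8, -3); dL² = 245
right sensor world pos = (4, -3); dR² = 149
sL = 120/245 = 24/49
sR = 120/149 = 120/149
mL = -1·sL + 1/2·sR = -636/7301
mR = -1/2·sL + 1·sR = 4092/7301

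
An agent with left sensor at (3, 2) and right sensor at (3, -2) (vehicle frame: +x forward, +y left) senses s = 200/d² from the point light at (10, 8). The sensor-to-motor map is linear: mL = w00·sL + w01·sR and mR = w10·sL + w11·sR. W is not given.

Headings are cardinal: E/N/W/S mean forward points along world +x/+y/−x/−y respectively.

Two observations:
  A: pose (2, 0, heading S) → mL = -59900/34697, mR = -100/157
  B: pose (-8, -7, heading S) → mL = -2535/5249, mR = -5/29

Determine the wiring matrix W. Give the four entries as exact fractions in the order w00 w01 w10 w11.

obs A: pose=(2,0,S) → sL=200/157, sR=200/221, mL=-59900/34697, mR=-100/157
obs B: pose=(-8,-7,S) → sL=10/29, sR=50/181, mL=-2535/5249, mR=-5/29
sensor matrix S = [[200/157, 200/221], [10/29, 50/181]]; det S = 7256000/182124553
solve [mL_A; mL_B] = S·[w00; w01] and [mR_A; mR_B] = S·[w10; w11]:
  w00 = -1, w01 = -1/2, w10 = -1/2, w11 = 0

-1 -1/2 -1/2 0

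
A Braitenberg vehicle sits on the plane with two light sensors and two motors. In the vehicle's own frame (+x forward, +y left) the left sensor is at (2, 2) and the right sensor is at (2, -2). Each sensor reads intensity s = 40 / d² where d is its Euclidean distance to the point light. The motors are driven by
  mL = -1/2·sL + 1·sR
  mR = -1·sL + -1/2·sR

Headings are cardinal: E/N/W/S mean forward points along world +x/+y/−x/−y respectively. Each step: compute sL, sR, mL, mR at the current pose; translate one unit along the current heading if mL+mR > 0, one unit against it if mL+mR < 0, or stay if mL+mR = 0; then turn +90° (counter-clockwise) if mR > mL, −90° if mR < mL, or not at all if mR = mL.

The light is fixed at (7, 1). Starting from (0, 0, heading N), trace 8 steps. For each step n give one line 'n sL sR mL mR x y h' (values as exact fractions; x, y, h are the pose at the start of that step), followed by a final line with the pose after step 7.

0 20/41 20/13 690/533 -670/533 0 0 N
1 40/29 40/29 20/29 -60/29 0 1 E
2 1 5/13 -3/26 -31/26 -1 1 S
3 40/101 40/109 1860/11009 -6380/11009 -1 2 W
4 4/9 20/17 146/153 -158/153 0 2 N
5 40/29 40/29 20/29 -60/29 0 1 E
6 1 5/13 -3/26 -31/26 -1 1 S
7 40/101 40/109 1860/11009 -6380/11009 -1 2 W
final 0 2 N

n=0: pose=(0,0,N); sL=20/41, sR=20/13; mL=690/533, mR=-670/533; mL+mR=20/533 → advance +1; mR−mL=-1360/533 → turn -1·90°
n=1: pose=(0,1,E); sL=40/29, sR=40/29; mL=20/29, mR=-60/29; mL+mR=-40/29 → advance -1; mR−mL=-80/29 → turn -1·90°
n=2: pose=(-1,1,S); sL=1, sR=5/13; mL=-3/26, mR=-31/26; mL+mR=-17/13 → advance -1; mR−mL=-14/13 → turn -1·90°
n=3: pose=(-1,2,W); sL=40/101, sR=40/109; mL=1860/11009, mR=-6380/11009; mL+mR=-4520/11009 → advance -1; mR−mL=-8240/11009 → turn -1·90°
n=4: pose=(0,2,N); sL=4/9, sR=20/17; mL=146/153, mR=-158/153; mL+mR=-4/51 → advance -1; mR−mL=-304/153 → turn -1·90°
n=5: pose=(0,1,E); sL=40/29, sR=40/29; mL=20/29, mR=-60/29; mL+mR=-40/29 → advance -1; mR−mL=-80/29 → turn -1·90°
n=6: pose=(-1,1,S); sL=1, sR=5/13; mL=-3/26, mR=-31/26; mL+mR=-17/13 → advance -1; mR−mL=-14/13 → turn -1·90°
n=7: pose=(-1,2,W); sL=40/101, sR=40/109; mL=1860/11009, mR=-6380/11009; mL+mR=-4520/11009 → advance -1; mR−mL=-8240/11009 → turn -1·90°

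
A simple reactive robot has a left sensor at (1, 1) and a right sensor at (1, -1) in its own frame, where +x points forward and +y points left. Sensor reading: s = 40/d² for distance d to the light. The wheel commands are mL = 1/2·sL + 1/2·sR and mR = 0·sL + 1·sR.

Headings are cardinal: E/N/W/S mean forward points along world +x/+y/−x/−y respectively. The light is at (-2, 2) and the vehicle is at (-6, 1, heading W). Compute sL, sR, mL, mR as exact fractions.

left sensor world pos  = (-7, 0); dL² = 29
right sensor world pos = (-7, 2); dR² = 25
sL = 40/29 = 40/29
sR = 40/25 = 8/5
mL = 1/2·sL + 1/2·sR = 216/145
mR = 0·sL + 1·sR = 8/5

40/29 8/5 216/145 8/5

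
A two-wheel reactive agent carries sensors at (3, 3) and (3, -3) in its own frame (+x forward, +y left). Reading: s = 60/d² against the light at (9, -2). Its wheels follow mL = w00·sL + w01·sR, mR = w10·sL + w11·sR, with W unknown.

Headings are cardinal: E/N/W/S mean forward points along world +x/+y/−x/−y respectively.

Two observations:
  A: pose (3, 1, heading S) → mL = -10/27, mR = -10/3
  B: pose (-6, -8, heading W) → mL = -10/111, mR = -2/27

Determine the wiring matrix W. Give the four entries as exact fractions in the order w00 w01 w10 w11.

0 -1/2 -1/2 0

obs A: pose=(3,1,S) → sL=20/3, sR=20/27, mL=-10/27, mR=-10/3
obs B: pose=(-6,-8,W) → sL=4/27, sR=20/111, mL=-10/111, mR=-2/27
sensor matrix S = [[20/3, 20/27], [4/27, 20/111]]; det S = 29440/26973
solve [mL_A; mL_B] = S·[w00; w01] and [mR_A; mR_B] = S·[w10; w11]:
  w00 = 0, w01 = -1/2, w10 = -1/2, w11 = 0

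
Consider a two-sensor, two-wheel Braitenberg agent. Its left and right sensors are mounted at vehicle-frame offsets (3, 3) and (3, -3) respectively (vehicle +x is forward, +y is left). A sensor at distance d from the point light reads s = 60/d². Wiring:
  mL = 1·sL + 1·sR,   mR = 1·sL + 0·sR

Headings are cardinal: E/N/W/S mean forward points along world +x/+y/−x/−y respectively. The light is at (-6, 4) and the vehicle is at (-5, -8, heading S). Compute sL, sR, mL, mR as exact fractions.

left sensor world pos  = (-2, -11); dL² = 241
right sensor world pos = (-8, -11); dR² = 229
sL = 60/241 = 60/241
sR = 60/229 = 60/229
mL = 1·sL + 1·sR = 28200/55189
mR = 1·sL + 0·sR = 60/241

60/241 60/229 28200/55189 60/241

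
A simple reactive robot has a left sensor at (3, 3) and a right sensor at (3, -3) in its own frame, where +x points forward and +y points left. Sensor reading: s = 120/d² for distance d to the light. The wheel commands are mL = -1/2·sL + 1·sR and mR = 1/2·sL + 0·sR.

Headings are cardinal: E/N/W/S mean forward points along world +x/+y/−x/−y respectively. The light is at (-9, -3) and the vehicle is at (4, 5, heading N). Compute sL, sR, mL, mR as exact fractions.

120/221 120/377 300/6409 60/221

left sensor world pos  = (1, 8); dL² = 221
right sensor world pos = (7, 8); dR² = 377
sL = 120/221 = 120/221
sR = 120/377 = 120/377
mL = -1/2·sL + 1·sR = 300/6409
mR = 1/2·sL + 0·sR = 60/221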